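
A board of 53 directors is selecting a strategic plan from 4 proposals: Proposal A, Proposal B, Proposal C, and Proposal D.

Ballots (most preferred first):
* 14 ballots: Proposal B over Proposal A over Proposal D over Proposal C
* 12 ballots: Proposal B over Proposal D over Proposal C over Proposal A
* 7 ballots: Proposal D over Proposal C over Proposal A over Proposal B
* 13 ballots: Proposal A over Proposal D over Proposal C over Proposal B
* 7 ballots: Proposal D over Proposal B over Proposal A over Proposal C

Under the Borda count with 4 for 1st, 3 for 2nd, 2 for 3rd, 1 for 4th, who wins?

Proposal A: 14×3 + 12×1 + 7×2 + 13×4 + 7×2 = 134
Proposal B: 14×4 + 12×4 + 7×1 + 13×1 + 7×3 = 145
Proposal C: 14×1 + 12×2 + 7×3 + 13×2 + 7×1 = 92
Proposal D: 14×2 + 12×3 + 7×4 + 13×3 + 7×4 = 159

Proposal D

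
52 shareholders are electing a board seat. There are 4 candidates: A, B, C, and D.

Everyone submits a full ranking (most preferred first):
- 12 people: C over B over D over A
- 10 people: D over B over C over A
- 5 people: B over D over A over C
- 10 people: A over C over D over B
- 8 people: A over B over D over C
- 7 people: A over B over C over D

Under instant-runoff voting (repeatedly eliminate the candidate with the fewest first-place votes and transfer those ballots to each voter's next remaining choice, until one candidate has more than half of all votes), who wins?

D

Round 1: A 25, B 5, C 12, D 10. B eliminated.
Round 2: A 25, C 12, D 15. C eliminated.
Round 3: A 25, D 27. D has a majority (≥27).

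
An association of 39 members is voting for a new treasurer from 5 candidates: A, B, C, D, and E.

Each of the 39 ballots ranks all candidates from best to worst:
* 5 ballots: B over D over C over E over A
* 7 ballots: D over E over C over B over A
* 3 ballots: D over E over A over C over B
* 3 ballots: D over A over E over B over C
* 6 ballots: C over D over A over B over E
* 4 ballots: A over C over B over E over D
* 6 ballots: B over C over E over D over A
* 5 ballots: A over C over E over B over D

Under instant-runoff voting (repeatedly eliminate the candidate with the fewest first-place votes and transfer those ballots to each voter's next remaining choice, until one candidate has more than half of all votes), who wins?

Round 1: A 9, B 11, C 6, D 13, E 0. E eliminated.
Round 2: A 9, B 11, C 6, D 13. C eliminated.
Round 3: A 9, B 11, D 19. A eliminated.
Round 4: B 20, D 19. B has a majority (≥20).

B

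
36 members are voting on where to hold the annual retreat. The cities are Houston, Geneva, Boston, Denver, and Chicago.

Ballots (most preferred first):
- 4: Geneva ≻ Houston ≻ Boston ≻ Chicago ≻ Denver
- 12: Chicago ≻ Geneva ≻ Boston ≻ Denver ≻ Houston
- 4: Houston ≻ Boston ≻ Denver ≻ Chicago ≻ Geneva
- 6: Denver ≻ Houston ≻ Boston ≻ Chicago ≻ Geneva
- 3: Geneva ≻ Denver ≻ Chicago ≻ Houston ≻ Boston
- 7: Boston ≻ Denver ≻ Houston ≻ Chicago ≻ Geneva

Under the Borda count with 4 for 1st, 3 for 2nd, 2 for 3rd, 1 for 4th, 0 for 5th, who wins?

Houston: 4×3 + 12×0 + 4×4 + 6×3 + 3×1 + 7×2 = 63
Geneva: 4×4 + 12×3 + 4×0 + 6×0 + 3×4 + 7×0 = 64
Boston: 4×2 + 12×2 + 4×3 + 6×2 + 3×0 + 7×4 = 84
Denver: 4×0 + 12×1 + 4×2 + 6×4 + 3×3 + 7×3 = 74
Chicago: 4×1 + 12×4 + 4×1 + 6×1 + 3×2 + 7×1 = 75

Boston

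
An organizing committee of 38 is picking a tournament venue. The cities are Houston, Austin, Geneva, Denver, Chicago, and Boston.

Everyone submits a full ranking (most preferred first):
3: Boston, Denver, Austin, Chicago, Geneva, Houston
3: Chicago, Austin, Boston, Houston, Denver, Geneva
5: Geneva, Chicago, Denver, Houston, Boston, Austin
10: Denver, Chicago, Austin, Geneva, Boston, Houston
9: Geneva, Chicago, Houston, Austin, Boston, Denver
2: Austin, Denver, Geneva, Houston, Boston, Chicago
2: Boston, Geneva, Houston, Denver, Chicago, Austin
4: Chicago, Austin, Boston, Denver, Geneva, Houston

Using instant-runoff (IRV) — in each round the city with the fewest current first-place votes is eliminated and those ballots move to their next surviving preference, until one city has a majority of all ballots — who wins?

Denver

Round 1: Houston 0, Austin 2, Geneva 14, Denver 10, Chicago 7, Boston 5. Houston eliminated.
Round 2: Austin 2, Geneva 14, Denver 10, Chicago 7, Boston 5. Austin eliminated.
Round 3: Geneva 14, Denver 12, Chicago 7, Boston 5. Boston eliminated.
Round 4: Geneva 16, Denver 15, Chicago 7. Chicago eliminated.
Round 5: Geneva 16, Denver 22. Denver has a majority (≥20).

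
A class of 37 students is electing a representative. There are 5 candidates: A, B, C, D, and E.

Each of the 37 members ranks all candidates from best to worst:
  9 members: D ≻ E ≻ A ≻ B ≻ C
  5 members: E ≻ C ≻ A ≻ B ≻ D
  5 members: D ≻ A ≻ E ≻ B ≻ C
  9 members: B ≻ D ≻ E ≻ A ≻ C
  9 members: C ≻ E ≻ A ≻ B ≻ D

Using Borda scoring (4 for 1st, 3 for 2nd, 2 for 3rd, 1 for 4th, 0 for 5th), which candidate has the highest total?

E

A: 9×2 + 5×2 + 5×3 + 9×1 + 9×2 = 70
B: 9×1 + 5×1 + 5×1 + 9×4 + 9×1 = 64
C: 9×0 + 5×3 + 5×0 + 9×0 + 9×4 = 51
D: 9×4 + 5×0 + 5×4 + 9×3 + 9×0 = 83
E: 9×3 + 5×4 + 5×2 + 9×2 + 9×3 = 102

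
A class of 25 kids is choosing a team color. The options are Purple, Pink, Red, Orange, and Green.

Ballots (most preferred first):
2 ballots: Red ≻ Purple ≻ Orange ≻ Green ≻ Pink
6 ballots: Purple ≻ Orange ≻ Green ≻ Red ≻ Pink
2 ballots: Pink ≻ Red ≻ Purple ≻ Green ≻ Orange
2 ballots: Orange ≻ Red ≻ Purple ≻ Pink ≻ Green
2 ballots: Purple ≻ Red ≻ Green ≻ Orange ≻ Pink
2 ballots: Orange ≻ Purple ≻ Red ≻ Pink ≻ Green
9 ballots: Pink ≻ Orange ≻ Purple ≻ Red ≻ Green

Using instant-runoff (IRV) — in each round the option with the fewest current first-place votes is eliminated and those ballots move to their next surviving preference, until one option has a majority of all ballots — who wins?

Purple

Round 1: Purple 8, Pink 11, Red 2, Orange 4, Green 0. Green eliminated.
Round 2: Purple 8, Pink 11, Red 2, Orange 4. Red eliminated.
Round 3: Purple 10, Pink 11, Orange 4. Orange eliminated.
Round 4: Purple 14, Pink 11. Purple has a majority (≥13).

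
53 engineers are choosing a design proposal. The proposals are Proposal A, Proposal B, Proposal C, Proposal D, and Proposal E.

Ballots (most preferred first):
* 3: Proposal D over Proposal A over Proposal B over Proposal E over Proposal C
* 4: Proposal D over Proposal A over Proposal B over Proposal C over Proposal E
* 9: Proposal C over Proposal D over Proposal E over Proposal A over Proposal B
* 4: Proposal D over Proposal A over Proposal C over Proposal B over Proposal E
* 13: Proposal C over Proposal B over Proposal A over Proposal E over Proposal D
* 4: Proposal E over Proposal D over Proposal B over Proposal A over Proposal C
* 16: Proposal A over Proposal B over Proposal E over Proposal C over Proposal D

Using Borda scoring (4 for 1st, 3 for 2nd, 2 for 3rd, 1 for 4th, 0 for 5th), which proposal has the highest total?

Proposal A

Proposal A: 3×3 + 4×3 + 9×1 + 4×3 + 13×2 + 4×1 + 16×4 = 136
Proposal B: 3×2 + 4×2 + 9×0 + 4×1 + 13×3 + 4×2 + 16×3 = 113
Proposal C: 3×0 + 4×1 + 9×4 + 4×2 + 13×4 + 4×0 + 16×1 = 116
Proposal D: 3×4 + 4×4 + 9×3 + 4×4 + 13×0 + 4×3 + 16×0 = 83
Proposal E: 3×1 + 4×0 + 9×2 + 4×0 + 13×1 + 4×4 + 16×2 = 82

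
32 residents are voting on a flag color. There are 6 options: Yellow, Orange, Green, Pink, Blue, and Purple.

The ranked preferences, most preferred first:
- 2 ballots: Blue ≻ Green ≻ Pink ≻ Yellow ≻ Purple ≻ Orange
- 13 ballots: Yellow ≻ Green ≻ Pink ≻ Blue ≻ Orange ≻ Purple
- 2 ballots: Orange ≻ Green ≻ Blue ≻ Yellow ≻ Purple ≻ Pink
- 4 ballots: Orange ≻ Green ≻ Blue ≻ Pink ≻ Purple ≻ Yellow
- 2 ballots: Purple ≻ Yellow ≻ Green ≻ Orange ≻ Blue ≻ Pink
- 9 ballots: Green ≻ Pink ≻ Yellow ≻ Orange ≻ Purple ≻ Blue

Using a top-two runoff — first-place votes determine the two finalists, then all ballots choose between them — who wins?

Green

Round 1 first-place votes: Yellow 13, Orange 6, Green 9, Pink 0, Blue 2, Purple 2. Yellow and Green advance.
Runoff: Yellow is ranked above Green on 15 ballots, Green above Yellow on 17.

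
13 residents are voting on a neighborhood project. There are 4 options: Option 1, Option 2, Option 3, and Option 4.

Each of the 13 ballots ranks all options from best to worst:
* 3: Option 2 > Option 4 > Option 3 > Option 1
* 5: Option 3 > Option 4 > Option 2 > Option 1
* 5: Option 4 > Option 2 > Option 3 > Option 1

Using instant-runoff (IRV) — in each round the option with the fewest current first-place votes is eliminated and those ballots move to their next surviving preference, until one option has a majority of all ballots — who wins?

Round 1: Option 1 0, Option 2 3, Option 3 5, Option 4 5. Option 1 eliminated.
Round 2: Option 2 3, Option 3 5, Option 4 5. Option 2 eliminated.
Round 3: Option 3 5, Option 4 8. Option 4 has a majority (≥7).

Option 4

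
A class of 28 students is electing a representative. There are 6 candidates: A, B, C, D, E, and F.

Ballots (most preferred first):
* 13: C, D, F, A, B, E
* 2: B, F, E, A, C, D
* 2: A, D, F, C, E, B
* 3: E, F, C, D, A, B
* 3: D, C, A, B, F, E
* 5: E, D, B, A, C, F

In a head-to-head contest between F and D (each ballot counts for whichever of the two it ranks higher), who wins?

D

F is ranked above D on 5 ballots; D above F on 23.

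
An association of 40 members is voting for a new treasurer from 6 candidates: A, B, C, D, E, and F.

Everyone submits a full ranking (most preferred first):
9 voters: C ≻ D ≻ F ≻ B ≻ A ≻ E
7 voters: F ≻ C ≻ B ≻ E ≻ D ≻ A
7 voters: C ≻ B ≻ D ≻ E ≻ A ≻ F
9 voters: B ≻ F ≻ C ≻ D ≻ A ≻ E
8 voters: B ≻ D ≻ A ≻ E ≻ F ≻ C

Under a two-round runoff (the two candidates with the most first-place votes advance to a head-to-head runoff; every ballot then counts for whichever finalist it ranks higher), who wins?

C

Round 1 first-place votes: A 0, B 17, C 16, D 0, E 0, F 7. B and C advance.
Runoff: B is ranked above C on 17 ballots, C above B on 23.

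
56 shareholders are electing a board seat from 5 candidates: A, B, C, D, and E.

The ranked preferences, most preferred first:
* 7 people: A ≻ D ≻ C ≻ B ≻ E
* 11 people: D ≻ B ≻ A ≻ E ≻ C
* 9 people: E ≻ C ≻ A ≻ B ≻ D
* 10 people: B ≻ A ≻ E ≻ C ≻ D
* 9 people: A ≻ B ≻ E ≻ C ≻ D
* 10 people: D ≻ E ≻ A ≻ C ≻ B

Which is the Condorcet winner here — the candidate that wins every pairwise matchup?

A

A vs B: 35–21
A vs C: 47–9
A vs D: 35–21
A vs E: 37–19
A beats every other candidate.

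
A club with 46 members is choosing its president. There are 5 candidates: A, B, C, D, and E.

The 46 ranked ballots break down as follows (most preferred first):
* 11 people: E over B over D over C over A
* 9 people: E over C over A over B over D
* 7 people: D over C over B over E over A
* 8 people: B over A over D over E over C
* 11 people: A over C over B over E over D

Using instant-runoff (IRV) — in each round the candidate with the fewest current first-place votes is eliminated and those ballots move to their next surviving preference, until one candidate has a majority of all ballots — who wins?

B

Round 1: A 11, B 8, C 0, D 7, E 20. C eliminated.
Round 2: A 11, B 8, D 7, E 20. D eliminated.
Round 3: A 11, B 15, E 20. A eliminated.
Round 4: B 26, E 20. B has a majority (≥24).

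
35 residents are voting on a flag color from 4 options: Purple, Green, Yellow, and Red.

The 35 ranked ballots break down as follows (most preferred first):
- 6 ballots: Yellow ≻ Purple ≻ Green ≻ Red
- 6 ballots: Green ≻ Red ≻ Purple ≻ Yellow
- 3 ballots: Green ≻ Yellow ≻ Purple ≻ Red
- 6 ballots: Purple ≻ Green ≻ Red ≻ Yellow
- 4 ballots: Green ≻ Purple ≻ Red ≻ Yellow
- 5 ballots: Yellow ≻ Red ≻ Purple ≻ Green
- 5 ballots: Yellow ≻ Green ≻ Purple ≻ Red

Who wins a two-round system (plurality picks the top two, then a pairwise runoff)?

Green

Round 1 first-place votes: Purple 6, Green 13, Yellow 16, Red 0. Yellow and Green advance.
Runoff: Yellow is ranked above Green on 16 ballots, Green above Yellow on 19.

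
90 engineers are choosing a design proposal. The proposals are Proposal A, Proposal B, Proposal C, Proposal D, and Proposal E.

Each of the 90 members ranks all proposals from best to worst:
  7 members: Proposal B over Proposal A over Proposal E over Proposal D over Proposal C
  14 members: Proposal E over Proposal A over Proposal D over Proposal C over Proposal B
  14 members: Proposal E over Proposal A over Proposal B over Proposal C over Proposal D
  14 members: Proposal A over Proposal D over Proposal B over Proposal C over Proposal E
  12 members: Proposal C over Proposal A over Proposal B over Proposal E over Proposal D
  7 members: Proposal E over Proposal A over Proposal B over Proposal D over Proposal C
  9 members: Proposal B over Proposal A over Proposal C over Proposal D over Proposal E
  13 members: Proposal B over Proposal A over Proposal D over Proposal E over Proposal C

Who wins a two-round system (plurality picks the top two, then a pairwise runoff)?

Round 1 first-place votes: Proposal A 14, Proposal B 29, Proposal C 12, Proposal D 0, Proposal E 35. Proposal E and Proposal B advance.
Runoff: Proposal E is ranked above Proposal B on 35 ballots, Proposal B above Proposal E on 55.

Proposal B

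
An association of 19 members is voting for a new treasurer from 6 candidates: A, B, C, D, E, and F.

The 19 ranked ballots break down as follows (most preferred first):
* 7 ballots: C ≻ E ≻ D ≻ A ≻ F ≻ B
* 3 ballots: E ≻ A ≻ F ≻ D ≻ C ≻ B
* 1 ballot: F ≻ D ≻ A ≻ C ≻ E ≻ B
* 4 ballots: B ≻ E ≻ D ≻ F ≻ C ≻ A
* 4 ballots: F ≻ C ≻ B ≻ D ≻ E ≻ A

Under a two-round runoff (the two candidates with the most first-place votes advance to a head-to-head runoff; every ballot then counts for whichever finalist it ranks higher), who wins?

Round 1 first-place votes: A 0, B 4, C 7, D 0, E 3, F 5. C and F advance.
Runoff: C is ranked above F on 7 ballots, F above C on 12.

F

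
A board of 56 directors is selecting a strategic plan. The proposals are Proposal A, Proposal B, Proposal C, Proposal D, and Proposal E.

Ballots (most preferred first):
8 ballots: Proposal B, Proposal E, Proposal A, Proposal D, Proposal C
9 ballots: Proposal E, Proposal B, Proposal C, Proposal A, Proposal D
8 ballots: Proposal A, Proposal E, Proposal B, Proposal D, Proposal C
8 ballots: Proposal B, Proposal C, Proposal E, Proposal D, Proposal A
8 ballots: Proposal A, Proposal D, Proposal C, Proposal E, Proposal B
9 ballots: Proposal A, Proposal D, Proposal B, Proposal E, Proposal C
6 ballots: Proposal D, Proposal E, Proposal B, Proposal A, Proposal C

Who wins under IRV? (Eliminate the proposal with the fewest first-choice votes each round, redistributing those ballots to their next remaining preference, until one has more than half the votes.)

Round 1: Proposal A 25, Proposal B 16, Proposal C 0, Proposal D 6, Proposal E 9. Proposal C eliminated.
Round 2: Proposal A 25, Proposal B 16, Proposal D 6, Proposal E 9. Proposal D eliminated.
Round 3: Proposal A 25, Proposal B 16, Proposal E 15. Proposal E eliminated.
Round 4: Proposal A 25, Proposal B 31. Proposal B has a majority (≥29).

Proposal B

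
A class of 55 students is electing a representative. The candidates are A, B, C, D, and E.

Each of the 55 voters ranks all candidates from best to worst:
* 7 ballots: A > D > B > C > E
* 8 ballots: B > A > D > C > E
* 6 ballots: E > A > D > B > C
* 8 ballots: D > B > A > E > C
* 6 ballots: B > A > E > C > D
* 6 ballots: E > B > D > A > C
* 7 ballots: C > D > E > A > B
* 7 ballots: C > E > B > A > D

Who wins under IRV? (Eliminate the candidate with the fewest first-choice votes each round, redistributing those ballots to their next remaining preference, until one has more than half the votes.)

Round 1: A 7, B 14, C 14, D 8, E 12. A eliminated.
Round 2: B 14, C 14, D 15, E 12. E eliminated.
Round 3: B 20, C 14, D 21. C eliminated.
Round 4: B 27, D 28. D has a majority (≥28).

D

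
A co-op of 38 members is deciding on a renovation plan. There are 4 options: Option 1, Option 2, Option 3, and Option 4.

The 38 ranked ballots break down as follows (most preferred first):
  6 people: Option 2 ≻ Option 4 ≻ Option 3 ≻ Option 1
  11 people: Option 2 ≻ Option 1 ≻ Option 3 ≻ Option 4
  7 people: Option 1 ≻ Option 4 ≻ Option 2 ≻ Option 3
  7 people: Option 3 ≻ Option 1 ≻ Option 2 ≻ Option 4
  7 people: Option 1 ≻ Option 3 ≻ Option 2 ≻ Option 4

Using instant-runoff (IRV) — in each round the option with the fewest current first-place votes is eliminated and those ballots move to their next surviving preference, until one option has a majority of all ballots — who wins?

Option 1

Round 1: Option 1 14, Option 2 17, Option 3 7, Option 4 0. Option 4 eliminated.
Round 2: Option 1 14, Option 2 17, Option 3 7. Option 3 eliminated.
Round 3: Option 1 21, Option 2 17. Option 1 has a majority (≥20).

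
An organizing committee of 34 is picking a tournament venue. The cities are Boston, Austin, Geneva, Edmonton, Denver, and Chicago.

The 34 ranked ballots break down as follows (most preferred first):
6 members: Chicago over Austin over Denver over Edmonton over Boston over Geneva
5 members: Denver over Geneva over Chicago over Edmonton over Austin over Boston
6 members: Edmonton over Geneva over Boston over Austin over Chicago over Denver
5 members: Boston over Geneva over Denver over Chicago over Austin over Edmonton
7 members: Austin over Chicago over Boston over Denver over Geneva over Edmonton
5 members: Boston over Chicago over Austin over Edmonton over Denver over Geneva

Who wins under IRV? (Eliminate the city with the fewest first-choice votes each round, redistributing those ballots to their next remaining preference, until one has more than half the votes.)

Round 1: Boston 10, Austin 7, Geneva 0, Edmonton 6, Denver 5, Chicago 6. Geneva eliminated.
Round 2: Boston 10, Austin 7, Edmonton 6, Denver 5, Chicago 6. Denver eliminated.
Round 3: Boston 10, Austin 7, Edmonton 6, Chicago 11. Edmonton eliminated.
Round 4: Boston 16, Austin 7, Chicago 11. Austin eliminated.
Round 5: Boston 16, Chicago 18. Chicago has a majority (≥18).

Chicago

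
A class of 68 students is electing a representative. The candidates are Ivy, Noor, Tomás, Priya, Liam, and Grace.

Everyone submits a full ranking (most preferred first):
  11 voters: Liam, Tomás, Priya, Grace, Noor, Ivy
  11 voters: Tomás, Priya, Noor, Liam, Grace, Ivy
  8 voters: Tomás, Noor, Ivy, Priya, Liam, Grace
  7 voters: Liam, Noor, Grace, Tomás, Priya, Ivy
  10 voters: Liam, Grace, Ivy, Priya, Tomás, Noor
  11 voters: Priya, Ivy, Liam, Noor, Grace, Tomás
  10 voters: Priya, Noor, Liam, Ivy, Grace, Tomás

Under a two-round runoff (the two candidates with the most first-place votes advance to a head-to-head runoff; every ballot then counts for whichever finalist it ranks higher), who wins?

Round 1 first-place votes: Ivy 0, Noor 0, Tomás 19, Priya 21, Liam 28, Grace 0. Liam and Priya advance.
Runoff: Liam is ranked above Priya on 28 ballots, Priya above Liam on 40.

Priya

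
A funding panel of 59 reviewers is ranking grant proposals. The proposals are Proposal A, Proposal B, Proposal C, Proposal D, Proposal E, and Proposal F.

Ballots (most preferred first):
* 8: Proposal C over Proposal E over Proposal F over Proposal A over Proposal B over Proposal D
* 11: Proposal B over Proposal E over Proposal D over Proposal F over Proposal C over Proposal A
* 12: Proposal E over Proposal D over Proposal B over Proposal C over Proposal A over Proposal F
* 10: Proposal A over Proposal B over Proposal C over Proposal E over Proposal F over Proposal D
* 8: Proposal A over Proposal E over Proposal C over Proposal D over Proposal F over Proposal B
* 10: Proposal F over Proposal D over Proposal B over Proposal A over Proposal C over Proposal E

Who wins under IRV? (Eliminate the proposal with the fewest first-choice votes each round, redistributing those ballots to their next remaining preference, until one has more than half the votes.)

Proposal B

Round 1: Proposal A 18, Proposal B 11, Proposal C 8, Proposal D 0, Proposal E 12, Proposal F 10. Proposal D eliminated.
Round 2: Proposal A 18, Proposal B 11, Proposal C 8, Proposal E 12, Proposal F 10. Proposal C eliminated.
Round 3: Proposal A 18, Proposal B 11, Proposal E 20, Proposal F 10. Proposal F eliminated.
Round 4: Proposal A 18, Proposal B 21, Proposal E 20. Proposal A eliminated.
Round 5: Proposal B 31, Proposal E 28. Proposal B has a majority (≥30).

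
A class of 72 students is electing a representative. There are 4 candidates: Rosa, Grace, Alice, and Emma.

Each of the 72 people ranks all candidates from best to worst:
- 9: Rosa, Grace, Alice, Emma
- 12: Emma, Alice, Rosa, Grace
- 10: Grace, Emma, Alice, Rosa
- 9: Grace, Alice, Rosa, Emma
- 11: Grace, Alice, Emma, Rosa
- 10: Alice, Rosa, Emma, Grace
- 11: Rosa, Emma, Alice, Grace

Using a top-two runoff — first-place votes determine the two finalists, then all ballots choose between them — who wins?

Round 1 first-place votes: Rosa 20, Grace 30, Alice 10, Emma 12. Grace and Rosa advance.
Runoff: Grace is ranked above Rosa on 30 ballots, Rosa above Grace on 42.

Rosa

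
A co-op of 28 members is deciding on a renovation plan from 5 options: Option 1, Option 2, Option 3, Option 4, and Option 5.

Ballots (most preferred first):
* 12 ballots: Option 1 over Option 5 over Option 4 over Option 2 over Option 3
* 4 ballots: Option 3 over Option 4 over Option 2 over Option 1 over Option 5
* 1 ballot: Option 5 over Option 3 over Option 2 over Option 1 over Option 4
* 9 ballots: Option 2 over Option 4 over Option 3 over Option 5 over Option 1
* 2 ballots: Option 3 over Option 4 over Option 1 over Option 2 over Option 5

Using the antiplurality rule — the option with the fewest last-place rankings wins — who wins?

Option 2

Last-place votes: Option 1 9, Option 2 0, Option 3 12, Option 4 1, Option 5 6.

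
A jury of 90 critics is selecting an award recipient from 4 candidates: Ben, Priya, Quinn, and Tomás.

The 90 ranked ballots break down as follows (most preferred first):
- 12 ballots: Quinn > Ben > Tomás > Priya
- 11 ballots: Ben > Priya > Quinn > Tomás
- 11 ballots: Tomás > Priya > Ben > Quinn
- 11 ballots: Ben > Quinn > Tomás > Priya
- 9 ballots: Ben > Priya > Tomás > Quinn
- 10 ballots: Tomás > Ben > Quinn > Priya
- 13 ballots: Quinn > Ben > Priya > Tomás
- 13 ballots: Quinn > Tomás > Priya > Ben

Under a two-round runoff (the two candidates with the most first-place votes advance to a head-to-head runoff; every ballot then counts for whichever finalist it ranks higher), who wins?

Round 1 first-place votes: Ben 31, Priya 0, Quinn 38, Tomás 21. Quinn and Ben advance.
Runoff: Quinn is ranked above Ben on 38 ballots, Ben above Quinn on 52.

Ben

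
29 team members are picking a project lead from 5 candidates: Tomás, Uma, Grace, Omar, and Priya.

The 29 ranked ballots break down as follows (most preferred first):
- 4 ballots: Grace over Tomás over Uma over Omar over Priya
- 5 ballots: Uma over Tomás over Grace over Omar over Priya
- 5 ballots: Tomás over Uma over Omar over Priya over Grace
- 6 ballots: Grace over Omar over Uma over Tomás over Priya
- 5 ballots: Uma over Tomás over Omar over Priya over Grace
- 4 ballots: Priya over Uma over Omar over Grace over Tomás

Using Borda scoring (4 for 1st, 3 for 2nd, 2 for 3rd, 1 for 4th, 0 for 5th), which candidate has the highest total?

Tomás: 4×3 + 5×3 + 5×4 + 6×1 + 5×3 + 4×0 = 68
Uma: 4×2 + 5×4 + 5×3 + 6×2 + 5×4 + 4×3 = 87
Grace: 4×4 + 5×2 + 5×0 + 6×4 + 5×0 + 4×1 = 54
Omar: 4×1 + 5×1 + 5×2 + 6×3 + 5×2 + 4×2 = 55
Priya: 4×0 + 5×0 + 5×1 + 6×0 + 5×1 + 4×4 = 26

Uma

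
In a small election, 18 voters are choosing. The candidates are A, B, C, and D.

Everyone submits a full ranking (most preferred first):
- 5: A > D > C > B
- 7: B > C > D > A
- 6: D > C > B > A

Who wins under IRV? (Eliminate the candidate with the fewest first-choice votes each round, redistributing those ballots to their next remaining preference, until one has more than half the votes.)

D

Round 1: A 5, B 7, C 0, D 6. C eliminated.
Round 2: A 5, B 7, D 6. A eliminated.
Round 3: B 7, D 11. D has a majority (≥10).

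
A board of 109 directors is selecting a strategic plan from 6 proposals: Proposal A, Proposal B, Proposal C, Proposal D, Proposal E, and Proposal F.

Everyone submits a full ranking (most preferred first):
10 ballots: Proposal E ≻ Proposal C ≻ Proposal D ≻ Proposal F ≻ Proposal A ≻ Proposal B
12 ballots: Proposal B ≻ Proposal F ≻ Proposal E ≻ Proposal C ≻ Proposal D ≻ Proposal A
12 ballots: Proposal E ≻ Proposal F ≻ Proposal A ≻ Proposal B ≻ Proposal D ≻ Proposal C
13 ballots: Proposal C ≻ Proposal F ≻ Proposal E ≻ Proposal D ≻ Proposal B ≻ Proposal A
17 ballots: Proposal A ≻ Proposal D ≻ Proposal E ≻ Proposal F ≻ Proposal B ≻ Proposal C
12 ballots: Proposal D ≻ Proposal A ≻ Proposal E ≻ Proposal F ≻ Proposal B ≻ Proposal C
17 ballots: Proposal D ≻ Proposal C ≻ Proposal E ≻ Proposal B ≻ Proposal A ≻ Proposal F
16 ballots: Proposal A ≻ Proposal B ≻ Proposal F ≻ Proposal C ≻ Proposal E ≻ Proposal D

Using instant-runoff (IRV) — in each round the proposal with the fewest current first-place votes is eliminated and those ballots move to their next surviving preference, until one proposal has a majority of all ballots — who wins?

Proposal E

Round 1: Proposal A 33, Proposal B 12, Proposal C 13, Proposal D 29, Proposal E 22, Proposal F 0. Proposal F eliminated.
Round 2: Proposal A 33, Proposal B 12, Proposal C 13, Proposal D 29, Proposal E 22. Proposal B eliminated.
Round 3: Proposal A 33, Proposal C 13, Proposal D 29, Proposal E 34. Proposal C eliminated.
Round 4: Proposal A 33, Proposal D 29, Proposal E 47. Proposal D eliminated.
Round 5: Proposal A 45, Proposal E 64. Proposal E has a majority (≥55).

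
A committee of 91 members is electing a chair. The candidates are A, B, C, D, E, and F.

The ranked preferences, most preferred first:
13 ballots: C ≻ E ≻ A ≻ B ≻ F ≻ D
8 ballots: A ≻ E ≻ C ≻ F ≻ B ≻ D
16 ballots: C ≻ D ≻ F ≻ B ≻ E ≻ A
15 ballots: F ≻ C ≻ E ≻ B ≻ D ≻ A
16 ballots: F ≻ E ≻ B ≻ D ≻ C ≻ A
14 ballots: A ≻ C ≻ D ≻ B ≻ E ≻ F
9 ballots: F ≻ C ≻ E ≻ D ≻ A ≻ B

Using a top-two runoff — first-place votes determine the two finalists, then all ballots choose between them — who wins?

C

Round 1 first-place votes: A 22, B 0, C 29, D 0, E 0, F 40. F and C advance.
Runoff: F is ranked above C on 40 ballots, C above F on 51.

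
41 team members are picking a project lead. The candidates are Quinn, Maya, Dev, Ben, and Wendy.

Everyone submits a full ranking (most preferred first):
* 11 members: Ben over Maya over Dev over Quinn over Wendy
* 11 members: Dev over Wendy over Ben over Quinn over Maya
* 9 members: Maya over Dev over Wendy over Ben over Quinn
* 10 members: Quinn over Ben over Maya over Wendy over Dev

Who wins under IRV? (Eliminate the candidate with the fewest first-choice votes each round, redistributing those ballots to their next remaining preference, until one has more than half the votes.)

Ben

Round 1: Quinn 10, Maya 9, Dev 11, Ben 11, Wendy 0. Wendy eliminated.
Round 2: Quinn 10, Maya 9, Dev 11, Ben 11. Maya eliminated.
Round 3: Quinn 10, Dev 20, Ben 11. Quinn eliminated.
Round 4: Dev 20, Ben 21. Ben has a majority (≥21).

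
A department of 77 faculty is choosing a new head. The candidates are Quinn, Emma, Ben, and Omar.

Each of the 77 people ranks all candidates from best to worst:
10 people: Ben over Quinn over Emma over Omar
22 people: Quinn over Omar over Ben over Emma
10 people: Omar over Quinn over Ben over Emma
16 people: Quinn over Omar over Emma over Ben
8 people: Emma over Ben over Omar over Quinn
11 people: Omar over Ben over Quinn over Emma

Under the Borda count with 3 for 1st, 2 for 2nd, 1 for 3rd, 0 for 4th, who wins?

Quinn: 10×2 + 22×3 + 10×2 + 16×3 + 8×0 + 11×1 = 165
Emma: 10×1 + 22×0 + 10×0 + 16×1 + 8×3 + 11×0 = 50
Ben: 10×3 + 22×1 + 10×1 + 16×0 + 8×2 + 11×2 = 100
Omar: 10×0 + 22×2 + 10×3 + 16×2 + 8×1 + 11×3 = 147

Quinn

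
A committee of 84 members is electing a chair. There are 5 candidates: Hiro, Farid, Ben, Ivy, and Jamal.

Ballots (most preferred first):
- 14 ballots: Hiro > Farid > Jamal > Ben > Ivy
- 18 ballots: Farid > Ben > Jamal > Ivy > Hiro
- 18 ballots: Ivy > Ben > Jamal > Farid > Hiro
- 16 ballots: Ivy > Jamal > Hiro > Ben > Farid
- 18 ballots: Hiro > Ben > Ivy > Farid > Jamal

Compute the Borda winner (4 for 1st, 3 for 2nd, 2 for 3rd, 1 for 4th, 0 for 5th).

Ben

Hiro: 14×4 + 18×0 + 18×0 + 16×2 + 18×4 = 160
Farid: 14×3 + 18×4 + 18×1 + 16×0 + 18×1 = 150
Ben: 14×1 + 18×3 + 18×3 + 16×1 + 18×3 = 192
Ivy: 14×0 + 18×1 + 18×4 + 16×4 + 18×2 = 190
Jamal: 14×2 + 18×2 + 18×2 + 16×3 + 18×0 = 148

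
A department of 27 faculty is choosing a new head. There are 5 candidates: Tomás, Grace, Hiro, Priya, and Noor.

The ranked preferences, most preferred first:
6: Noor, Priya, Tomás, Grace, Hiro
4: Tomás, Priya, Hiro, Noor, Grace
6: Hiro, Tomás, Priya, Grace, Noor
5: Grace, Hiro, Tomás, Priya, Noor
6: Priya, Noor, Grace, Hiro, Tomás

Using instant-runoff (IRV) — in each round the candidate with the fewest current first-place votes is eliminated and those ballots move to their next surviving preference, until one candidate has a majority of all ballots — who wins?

Round 1: Tomás 4, Grace 5, Hiro 6, Priya 6, Noor 6. Tomás eliminated.
Round 2: Grace 5, Hiro 6, Priya 10, Noor 6. Grace eliminated.
Round 3: Hiro 11, Priya 10, Noor 6. Noor eliminated.
Round 4: Hiro 11, Priya 16. Priya has a majority (≥14).

Priya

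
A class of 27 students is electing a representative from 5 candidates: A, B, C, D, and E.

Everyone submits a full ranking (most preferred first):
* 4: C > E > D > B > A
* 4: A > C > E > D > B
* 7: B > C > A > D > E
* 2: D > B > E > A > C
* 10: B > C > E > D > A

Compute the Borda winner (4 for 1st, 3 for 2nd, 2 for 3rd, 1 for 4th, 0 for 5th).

C

A: 4×0 + 4×4 + 7×2 + 2×1 + 10×0 = 32
B: 4×1 + 4×0 + 7×4 + 2×3 + 10×4 = 78
C: 4×4 + 4×3 + 7×3 + 2×0 + 10×3 = 79
D: 4×2 + 4×1 + 7×1 + 2×4 + 10×1 = 37
E: 4×3 + 4×2 + 7×0 + 2×2 + 10×2 = 44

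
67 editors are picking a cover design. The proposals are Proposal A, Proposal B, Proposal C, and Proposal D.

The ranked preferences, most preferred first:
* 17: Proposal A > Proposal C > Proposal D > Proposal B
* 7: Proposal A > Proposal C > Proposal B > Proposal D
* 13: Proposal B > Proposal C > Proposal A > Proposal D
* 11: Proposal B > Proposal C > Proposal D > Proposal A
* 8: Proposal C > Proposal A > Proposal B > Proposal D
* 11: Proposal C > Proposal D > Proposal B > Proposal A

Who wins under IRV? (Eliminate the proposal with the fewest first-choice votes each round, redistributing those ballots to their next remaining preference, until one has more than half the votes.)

Round 1: Proposal A 24, Proposal B 24, Proposal C 19, Proposal D 0. Proposal D eliminated.
Round 2: Proposal A 24, Proposal B 24, Proposal C 19. Proposal C eliminated.
Round 3: Proposal A 32, Proposal B 35. Proposal B has a majority (≥34).

Proposal B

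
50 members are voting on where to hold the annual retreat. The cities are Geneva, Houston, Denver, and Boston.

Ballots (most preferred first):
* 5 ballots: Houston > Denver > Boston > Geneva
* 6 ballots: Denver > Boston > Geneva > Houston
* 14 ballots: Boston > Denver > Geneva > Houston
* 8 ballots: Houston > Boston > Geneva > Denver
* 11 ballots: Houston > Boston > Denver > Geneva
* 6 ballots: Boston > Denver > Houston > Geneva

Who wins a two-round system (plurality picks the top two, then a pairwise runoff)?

Boston

Round 1 first-place votes: Geneva 0, Houston 24, Denver 6, Boston 20. Houston and Boston advance.
Runoff: Houston is ranked above Boston on 24 ballots, Boston above Houston on 26.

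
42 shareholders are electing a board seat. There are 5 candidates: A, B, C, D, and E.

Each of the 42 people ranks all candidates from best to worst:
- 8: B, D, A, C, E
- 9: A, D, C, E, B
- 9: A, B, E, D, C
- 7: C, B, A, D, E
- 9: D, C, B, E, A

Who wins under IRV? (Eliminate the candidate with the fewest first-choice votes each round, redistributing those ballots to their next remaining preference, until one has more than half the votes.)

B

Round 1: A 18, B 8, C 7, D 9, E 0. E eliminated.
Round 2: A 18, B 8, C 7, D 9. C eliminated.
Round 3: A 18, B 15, D 9. D eliminated.
Round 4: A 18, B 24. B has a majority (≥22).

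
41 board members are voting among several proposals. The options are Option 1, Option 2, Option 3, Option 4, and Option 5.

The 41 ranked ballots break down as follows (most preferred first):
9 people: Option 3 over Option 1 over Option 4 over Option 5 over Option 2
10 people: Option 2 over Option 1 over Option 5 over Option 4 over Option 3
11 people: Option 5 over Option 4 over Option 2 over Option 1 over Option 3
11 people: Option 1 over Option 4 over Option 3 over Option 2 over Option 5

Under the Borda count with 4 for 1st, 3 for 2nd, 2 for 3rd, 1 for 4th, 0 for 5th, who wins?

Option 1

Option 1: 9×3 + 10×3 + 11×1 + 11×4 = 112
Option 2: 9×0 + 10×4 + 11×2 + 11×1 = 73
Option 3: 9×4 + 10×0 + 11×0 + 11×2 = 58
Option 4: 9×2 + 10×1 + 11×3 + 11×3 = 94
Option 5: 9×1 + 10×2 + 11×4 + 11×0 = 73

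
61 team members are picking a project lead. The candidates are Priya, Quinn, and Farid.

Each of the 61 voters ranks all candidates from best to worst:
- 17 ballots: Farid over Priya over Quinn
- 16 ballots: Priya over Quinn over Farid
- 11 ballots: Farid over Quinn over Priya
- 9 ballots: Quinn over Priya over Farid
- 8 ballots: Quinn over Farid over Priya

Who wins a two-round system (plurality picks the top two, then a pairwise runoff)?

Quinn

Round 1 first-place votes: Priya 16, Quinn 17, Farid 28. Farid and Quinn advance.
Runoff: Farid is ranked above Quinn on 28 ballots, Quinn above Farid on 33.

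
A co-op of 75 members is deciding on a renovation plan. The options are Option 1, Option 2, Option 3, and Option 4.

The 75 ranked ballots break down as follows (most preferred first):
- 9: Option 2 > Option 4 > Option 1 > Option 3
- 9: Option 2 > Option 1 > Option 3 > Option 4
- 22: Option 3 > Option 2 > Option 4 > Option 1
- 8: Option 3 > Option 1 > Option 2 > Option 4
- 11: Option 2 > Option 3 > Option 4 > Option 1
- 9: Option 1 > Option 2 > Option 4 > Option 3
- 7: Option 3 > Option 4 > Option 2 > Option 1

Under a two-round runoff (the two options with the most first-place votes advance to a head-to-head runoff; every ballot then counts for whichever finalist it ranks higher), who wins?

Round 1 first-place votes: Option 1 9, Option 2 29, Option 3 37, Option 4 0. Option 3 and Option 2 advance.
Runoff: Option 3 is ranked above Option 2 on 37 ballots, Option 2 above Option 3 on 38.

Option 2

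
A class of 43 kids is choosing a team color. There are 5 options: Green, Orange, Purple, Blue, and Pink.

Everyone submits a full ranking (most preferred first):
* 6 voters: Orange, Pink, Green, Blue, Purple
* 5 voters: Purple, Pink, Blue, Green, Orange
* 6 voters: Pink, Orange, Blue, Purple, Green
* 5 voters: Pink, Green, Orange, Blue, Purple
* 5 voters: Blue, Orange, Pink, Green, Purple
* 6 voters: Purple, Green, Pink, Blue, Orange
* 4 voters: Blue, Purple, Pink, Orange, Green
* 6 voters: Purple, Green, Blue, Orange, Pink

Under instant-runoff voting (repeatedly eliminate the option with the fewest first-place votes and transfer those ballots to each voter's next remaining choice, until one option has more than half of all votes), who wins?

Pink

Round 1: Green 0, Orange 6, Purple 17, Blue 9, Pink 11. Green eliminated.
Round 2: Orange 6, Purple 17, Blue 9, Pink 11. Orange eliminated.
Round 3: Purple 17, Blue 9, Pink 17. Blue eliminated.
Round 4: Purple 21, Pink 22. Pink has a majority (≥22).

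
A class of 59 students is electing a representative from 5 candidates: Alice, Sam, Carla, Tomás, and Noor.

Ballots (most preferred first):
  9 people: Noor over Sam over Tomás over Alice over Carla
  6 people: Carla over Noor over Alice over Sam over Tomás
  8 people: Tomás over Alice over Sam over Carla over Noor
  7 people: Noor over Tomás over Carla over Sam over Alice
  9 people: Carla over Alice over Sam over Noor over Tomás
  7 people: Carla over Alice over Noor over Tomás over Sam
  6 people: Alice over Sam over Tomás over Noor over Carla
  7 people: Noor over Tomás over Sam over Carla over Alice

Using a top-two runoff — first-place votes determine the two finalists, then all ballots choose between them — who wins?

Round 1 first-place votes: Alice 6, Sam 0, Carla 22, Tomás 8, Noor 23. Noor and Carla advance.
Runoff: Noor is ranked above Carla on 29 ballots, Carla above Noor on 30.

Carla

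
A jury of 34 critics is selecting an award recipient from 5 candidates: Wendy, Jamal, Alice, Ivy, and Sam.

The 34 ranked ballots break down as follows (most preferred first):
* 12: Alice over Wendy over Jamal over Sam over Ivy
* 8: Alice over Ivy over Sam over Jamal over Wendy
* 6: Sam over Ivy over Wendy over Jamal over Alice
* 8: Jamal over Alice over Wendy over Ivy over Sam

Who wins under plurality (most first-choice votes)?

First-place votes: Wendy 0, Jamal 8, Alice 20, Ivy 0, Sam 6.

Alice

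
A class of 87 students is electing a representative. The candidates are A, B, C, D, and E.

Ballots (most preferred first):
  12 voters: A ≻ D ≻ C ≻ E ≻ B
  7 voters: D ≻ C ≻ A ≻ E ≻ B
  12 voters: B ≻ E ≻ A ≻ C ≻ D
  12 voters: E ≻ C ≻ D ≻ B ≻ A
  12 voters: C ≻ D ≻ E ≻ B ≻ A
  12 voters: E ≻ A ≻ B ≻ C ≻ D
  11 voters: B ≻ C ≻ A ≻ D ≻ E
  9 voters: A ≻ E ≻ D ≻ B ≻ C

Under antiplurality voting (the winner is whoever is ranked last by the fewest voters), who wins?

C

Last-place votes: A 24, B 19, C 9, D 24, E 11.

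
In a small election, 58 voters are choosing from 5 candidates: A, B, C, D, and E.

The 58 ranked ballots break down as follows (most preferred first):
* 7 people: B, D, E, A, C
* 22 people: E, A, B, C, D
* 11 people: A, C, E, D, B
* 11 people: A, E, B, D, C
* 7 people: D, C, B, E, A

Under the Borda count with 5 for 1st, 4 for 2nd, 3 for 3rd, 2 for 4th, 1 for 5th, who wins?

A: 7×2 + 22×4 + 11×5 + 11×5 + 7×1 = 219
B: 7×5 + 22×3 + 11×1 + 11×3 + 7×3 = 166
C: 7×1 + 22×2 + 11×4 + 11×1 + 7×4 = 134
D: 7×4 + 22×1 + 11×2 + 11×2 + 7×5 = 129
E: 7×3 + 22×5 + 11×3 + 11×4 + 7×2 = 222

E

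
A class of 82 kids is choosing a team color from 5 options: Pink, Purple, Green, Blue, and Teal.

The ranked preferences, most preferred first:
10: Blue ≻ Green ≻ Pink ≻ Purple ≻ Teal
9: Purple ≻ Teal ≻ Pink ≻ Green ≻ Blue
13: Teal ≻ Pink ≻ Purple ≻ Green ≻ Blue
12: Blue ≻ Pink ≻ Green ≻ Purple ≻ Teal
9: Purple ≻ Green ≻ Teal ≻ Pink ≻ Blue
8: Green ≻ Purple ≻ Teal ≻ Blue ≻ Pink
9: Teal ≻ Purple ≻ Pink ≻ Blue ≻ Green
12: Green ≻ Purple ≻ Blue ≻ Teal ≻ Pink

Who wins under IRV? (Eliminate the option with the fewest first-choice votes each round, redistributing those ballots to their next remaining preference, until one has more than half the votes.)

Green

Round 1: Pink 0, Purple 18, Green 20, Blue 22, Teal 22. Pink eliminated.
Round 2: Purple 18, Green 20, Blue 22, Teal 22. Purple eliminated.
Round 3: Green 29, Blue 22, Teal 31. Blue eliminated.
Round 4: Green 51, Teal 31. Green has a majority (≥42).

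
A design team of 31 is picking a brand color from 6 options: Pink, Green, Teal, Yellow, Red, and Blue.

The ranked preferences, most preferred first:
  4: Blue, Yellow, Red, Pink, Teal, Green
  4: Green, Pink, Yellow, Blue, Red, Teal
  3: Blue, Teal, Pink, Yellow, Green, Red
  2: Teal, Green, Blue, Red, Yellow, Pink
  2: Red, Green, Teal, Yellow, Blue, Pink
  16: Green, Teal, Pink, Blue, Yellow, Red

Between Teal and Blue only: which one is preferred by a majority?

Teal is ranked above Blue on 20 ballots; Blue above Teal on 11.

Teal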